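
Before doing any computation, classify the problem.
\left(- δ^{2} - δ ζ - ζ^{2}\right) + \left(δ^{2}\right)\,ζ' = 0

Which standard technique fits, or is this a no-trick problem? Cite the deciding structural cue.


Best approach: the homogeneous substitution — the slope's numerator and denominator share total degree; set v = ζ/δ and the equation drops to separable form.


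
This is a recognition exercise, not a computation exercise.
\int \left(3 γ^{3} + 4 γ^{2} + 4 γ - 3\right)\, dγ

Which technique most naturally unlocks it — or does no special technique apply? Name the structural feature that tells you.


Technique: no special technique — the integrand is a sum of constant multiples of powers of γ — integrate term by term.


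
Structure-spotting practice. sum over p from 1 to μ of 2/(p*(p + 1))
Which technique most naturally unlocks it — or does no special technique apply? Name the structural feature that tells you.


Method: telescoping — integer-spaced poles in 2/(p*(p + 1)) are the telescoping signature in disguise.


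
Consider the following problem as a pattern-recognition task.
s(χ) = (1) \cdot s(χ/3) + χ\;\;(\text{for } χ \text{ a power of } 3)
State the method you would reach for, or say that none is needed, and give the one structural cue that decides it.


Best approach: the master substitution — the argument shrinks by the factor 3, so measure the index on a logarithmic scale and the recursion becomes a shift.


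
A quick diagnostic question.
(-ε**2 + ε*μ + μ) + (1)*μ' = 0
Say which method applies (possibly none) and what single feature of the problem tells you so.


Diagnosis: a linear integrating factor — linear in the unknown with genuine forcing: multiply through by the exponential of the integrated coefficient and the left side closes into one derivative.


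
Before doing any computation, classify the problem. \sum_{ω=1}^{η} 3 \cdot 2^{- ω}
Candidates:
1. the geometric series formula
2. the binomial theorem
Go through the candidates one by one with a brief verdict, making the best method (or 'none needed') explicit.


Diagnosis: the geometric series formula — consecutive terms stand in a fixed index-free ratio — the geometric sum formula closes it.
- the geometric series formula — a fit — the right tool for this form.
- the binomial theorem — the terms do not reassemble into a binomial power.


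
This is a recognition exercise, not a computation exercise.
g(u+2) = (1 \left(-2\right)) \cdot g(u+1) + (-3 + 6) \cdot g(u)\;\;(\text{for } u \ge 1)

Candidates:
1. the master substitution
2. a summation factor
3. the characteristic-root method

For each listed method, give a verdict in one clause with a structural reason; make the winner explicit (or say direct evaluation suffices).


Verdict: the characteristic-root method — every coefficient is a fixed number and the forcing is zero — substitute r^u and read off the root equation.
- the master substitution: with no divided-index recursive call, reindexing by powers of a base buys nothing.
- a summation factor: the recurrence reaches back more than one step, outside the first-order family a summation factor normalizes.
- the characteristic-root method: a fit — the right tool for this form.


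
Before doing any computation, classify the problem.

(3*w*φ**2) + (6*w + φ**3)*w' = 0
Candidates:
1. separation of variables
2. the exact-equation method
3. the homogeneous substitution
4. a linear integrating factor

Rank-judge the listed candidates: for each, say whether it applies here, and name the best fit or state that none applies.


Technique: the exact-equation method — this form is already the differential of something: the matching mixed partials of 3*w*φ**2 and 6*w + φ**3 prove it.
- separation of variables: the two dependences are entangled, not a clean product of one-variable pieces.
- the exact-equation method — yes — fits the structure here.
- the homogeneous substitution: solved for the derivative, the right side changes under joint scaling of the two variables.
- a linear integrating factor: the unknown enters nonlinearly (through a power, a denominator, or a transcendental function), which the linear integrating-factor recipe cannot absorb as-is — any repair would come from a preliminary substitution, not the factor.


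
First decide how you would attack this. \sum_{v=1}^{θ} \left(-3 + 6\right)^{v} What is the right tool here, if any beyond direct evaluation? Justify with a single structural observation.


Best approach: the geometric series formula — consecutive terms stand in a fixed index-free ratio — the geometric sum formula closes it.


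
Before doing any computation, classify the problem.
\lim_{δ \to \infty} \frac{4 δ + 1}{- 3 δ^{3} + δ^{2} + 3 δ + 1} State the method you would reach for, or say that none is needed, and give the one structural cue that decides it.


Diagnosis: dominant-term comparison — growth-rate triage: the leading powers of δ decide the limit, everything else is noise. l'Hôpital's at-infinity variant applies to the expression viewed as a single quotient; the leading-term comparison is the direct route.


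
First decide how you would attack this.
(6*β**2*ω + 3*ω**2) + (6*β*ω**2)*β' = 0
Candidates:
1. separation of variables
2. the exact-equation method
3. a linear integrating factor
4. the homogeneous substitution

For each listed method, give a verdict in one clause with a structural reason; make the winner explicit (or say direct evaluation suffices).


Diagnosis: the exact-equation method — 6*β**2*ω + 3*ω**2 and 6*β*ω**2 pass the exactness check on the nose, so no integrating factor in ω or β is needed at all.
- separation of variables — no algebra isolates the independent variable on one side and the unknown on the other.
- the exact-equation method: yes, a natural case for it.
- a linear integrating factor: the unknown enters nonlinearly (through a power, a denominator, or a transcendental function), which the linear integrating-factor recipe cannot absorb as-is — any repair would come from a preliminary substitution, not the factor.
- the homogeneous substitution — rescaling both variables together changes the slope, so no ratio substitution collapses it.


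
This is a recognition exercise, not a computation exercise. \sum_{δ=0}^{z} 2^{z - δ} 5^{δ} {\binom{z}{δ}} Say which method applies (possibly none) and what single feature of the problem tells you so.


Best approach: the binomial theorem — the summand is term δ of a binomial expansion in 5 and 2; the whole sum is a single power.


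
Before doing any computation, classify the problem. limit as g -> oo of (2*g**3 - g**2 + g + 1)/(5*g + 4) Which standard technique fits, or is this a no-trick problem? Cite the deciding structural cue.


Verdict: dominant-term comparison — divide through by the highest power of g; every lower-order term dies and the dominant terms decide the limit. l'Hôpital's at-infinity variant applies to the expression viewed as a single quotient; the leading-term comparison is the direct route.


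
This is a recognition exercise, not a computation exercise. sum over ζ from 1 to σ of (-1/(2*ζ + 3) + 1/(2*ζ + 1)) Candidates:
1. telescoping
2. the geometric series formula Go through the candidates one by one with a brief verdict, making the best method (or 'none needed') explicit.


Method: telescoping — spot the paired structure — each term adds 1/(2*ζ + 1) and subtracts its successor value, which the next term restores: the definition of a telescoping chain.
- telescoping: applies; the problem has the shape this method handles.
- the geometric series formula — no single multiplier carries one term to the next throughout the sum.


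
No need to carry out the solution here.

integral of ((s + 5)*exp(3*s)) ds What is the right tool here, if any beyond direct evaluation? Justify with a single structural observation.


Technique: integration by parts — the integrand splits as s + 5 times exp(3*s) — repeatedly differentiating the polynomial part kills it, which is the parts ladder.


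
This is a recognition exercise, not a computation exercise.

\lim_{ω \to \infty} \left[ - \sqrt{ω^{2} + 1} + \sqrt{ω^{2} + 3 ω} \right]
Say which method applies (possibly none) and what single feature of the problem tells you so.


Method: conjugate multiplication — this difference gives up after one conjugate multiplication — the radical structure cancels against its conjugate.


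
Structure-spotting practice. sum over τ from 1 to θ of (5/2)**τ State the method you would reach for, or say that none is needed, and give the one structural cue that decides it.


Best approach: the geometric series formula — consecutive terms stand in a fixed index-free ratio — the geometric sum formula closes it.


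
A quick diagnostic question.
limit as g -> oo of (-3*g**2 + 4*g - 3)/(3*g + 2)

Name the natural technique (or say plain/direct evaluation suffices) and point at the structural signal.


Method: dominant-term comparison — at large g only the top-degree terms survive; compare the leading terms and the limit falls out. l'Hôpital's at-infinity variant applies to the expression viewed as a single quotient; the leading-term comparison is the direct route.


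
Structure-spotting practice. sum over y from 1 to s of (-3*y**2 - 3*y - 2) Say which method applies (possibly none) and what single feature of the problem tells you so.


Diagnosis: no special technique — no cancellation, no constant ratio, no binomial weights — just polynomial terms summed directly.


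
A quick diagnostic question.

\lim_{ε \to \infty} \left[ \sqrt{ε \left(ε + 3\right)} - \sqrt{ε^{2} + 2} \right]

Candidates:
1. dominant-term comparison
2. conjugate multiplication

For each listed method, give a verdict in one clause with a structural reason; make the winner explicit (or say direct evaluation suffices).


Method: conjugate multiplication — divergence minus divergence hides a finite answer — expose it by pairing \sqrt{ε \left(ε + 3\right)} - \sqrt{ε^{2} + 2} with its conjugate.
- dominant-term comparison — this is not a rational comparison of growth rates at infinity.
- conjugate multiplication — yes — fits the structure here.


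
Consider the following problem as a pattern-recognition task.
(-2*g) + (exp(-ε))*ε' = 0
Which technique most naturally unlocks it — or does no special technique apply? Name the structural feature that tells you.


Verdict: separation of variables — solved for the derivative, the right side splits multiplicatively into a function of each variable alone — divide and integrate each side. The cross-partial test also passes here (vacuously, each side single-variable); the potential-function route would work, separation is simply more immediate.


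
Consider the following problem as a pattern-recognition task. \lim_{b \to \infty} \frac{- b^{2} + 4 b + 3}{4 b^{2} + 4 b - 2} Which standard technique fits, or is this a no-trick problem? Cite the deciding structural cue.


Verdict: dominant-term comparison — at large b only the top-degree terms survive; compare the leading terms and the limit falls out. Differentiating the expression as a single quotient would eventually settle it as well; matching dominant growth settles it immediately.


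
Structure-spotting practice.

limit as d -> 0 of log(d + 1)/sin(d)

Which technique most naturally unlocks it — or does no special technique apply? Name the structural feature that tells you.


Method: l'Hôpital's rule (0/0) — both numerator and denominator vanish at 0: the genuine 0/0 indeterminate that l'Hôpital exists for. Known elementary limits would finish this too — the rule just bypasses the case analysis.


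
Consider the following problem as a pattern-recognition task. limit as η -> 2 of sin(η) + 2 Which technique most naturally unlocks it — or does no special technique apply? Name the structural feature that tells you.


Best approach: no special technique — no zero denominators, no indeterminate clash at 2 — substitute and read off the value.


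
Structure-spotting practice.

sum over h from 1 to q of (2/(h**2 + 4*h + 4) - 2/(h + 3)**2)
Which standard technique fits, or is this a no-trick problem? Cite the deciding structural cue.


Technique: telescoping — difference-of-shifts structure (each term adds 2/(h**2 + 4*h + 4), then subtracts its one-index-advanced value, which the following term adds back) leaves only the first and last pieces standing.


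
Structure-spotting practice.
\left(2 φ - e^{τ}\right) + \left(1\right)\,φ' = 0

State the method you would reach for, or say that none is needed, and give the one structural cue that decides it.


Diagnosis: a linear integrating factor — linear in the unknown with genuine forcing: multiply through by the exponential of the integrated coefficient and the left side closes into one derivative.


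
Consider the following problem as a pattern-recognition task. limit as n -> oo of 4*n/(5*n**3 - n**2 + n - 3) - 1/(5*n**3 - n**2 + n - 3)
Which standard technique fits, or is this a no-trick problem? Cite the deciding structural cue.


Best approach: dominant-term comparison — divide through by the highest power of n; every lower-order term dies and the dominant terms decide the limit. Differentiating the expression as a single quotient would eventually settle it as well; matching dominant growth settles it immediately.


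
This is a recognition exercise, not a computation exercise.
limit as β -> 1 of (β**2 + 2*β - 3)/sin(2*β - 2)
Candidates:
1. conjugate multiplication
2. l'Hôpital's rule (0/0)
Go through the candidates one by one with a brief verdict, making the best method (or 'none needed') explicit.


Technique: l'Hôpital's rule (0/0) — substituting 1 gives 0 over 0; differentiate top and bottom once and re-evaluate. Known elementary limits would finish this too — the rule just bypasses the case analysis.
- conjugate multiplication — no difference of divergent radicals appears, so rationalizing has nothing to cancel.
- l'Hôpital's rule (0/0) — a fit — the right tool for this form.


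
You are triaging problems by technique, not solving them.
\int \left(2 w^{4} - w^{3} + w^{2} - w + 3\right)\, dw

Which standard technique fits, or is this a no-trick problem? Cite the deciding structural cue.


Method: no special technique — the integrand is a sum of constant multiples of powers of w — integrate term by term.


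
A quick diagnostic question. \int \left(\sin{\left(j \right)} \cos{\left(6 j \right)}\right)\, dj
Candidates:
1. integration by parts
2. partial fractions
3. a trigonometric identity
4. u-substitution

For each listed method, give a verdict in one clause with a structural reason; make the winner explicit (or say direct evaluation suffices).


Diagnosis: a trigonometric identity — cross-frequency products like \sin{\left(j \right)} \cos{\left(6 j \right)} are the textbook product-to-sum case — the identity converts them to directly integrable sinusoids.
- integration by parts — not the natural route: no polynomial-kernel product appears — a recursive parts reduction of the trigonometric product exists, but the identity rewrite is direct.
- partial fractions — there is no rational-function structure to decompose.
- a trigonometric identity: yes, a natural case for it.
- u-substitution — no subexpression of the integrand pairs with its own derivative as a factor — individual terms may offer their own substitutions, but any change of variable covering the whole integral would have to be constructed from outside the expression.


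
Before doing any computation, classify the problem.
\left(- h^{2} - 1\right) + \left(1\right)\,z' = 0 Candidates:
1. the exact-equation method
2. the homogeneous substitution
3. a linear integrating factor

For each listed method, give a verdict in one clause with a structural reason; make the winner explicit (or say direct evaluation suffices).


Verdict: no special technique — solved for the derivative, no z appears — this is antidifferentiation in h wearing ODE clothing.
- the exact-equation method — the unknown never enters the equation — exactness holds emptily, with nothing for the method to add.
- the homogeneous substitution: the ratio of the variables does not determine the slope.
- a linear integrating factor: the linear template holds only trivially here (the unknown is absent, so the coefficient is zero) — the method is not the natural label.


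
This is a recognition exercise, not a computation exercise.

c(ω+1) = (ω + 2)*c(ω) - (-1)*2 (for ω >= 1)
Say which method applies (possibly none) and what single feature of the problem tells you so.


Best approach: a summation factor — rescale the sequence by the product of the weights ω + 2 so far — the recurrence collapses to a plain running sum.


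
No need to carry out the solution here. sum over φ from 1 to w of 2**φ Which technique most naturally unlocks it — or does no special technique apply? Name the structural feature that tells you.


Diagnosis: the geometric series formula — each summand is the previous one scaled by 2; that constant multiplier is itself the geometric structure.


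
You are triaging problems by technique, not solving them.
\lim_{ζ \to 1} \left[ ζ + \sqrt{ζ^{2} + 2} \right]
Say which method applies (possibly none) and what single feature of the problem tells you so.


Technique: no special technique — nothing blocks direct substitution at 1: plug in and finish.


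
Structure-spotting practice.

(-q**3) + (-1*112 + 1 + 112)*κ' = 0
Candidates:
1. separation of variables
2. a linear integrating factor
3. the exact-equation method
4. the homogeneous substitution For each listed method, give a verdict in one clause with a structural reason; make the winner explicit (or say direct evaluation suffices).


Verdict: no special technique — with κ absent the equation is not coupled at all: direct integration in q.
- separation of variables — any separation here is vacuous (nothing depends on the unknown); direct integration is the honest label.
- a linear integrating factor — with the unknown absent the integrating factor is a formality; direct integration is the working structure.
- the exact-equation method: with the unknown absent from both coefficients, the cross-partial test holds emptily — nothing for the exact method to work on.
- the homogeneous substitution: the ratio substitution does not collapse this equation.


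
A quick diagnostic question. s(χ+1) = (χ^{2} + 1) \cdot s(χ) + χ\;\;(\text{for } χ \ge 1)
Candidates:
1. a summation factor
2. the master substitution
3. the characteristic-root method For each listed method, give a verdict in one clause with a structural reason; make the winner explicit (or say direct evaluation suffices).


Verdict: a summation factor — because the multiplier χ^{2} + 1 is index-dependent, divide through by its running product and sum the resulting differences.
- a summation factor: a fit — the right tool for this form.
- the master substitution — the recursion steps by a constant offset, so exponential reindexing is pointless.
- the characteristic-root method — the coefficients change with the index, which the root method cannot absorb.


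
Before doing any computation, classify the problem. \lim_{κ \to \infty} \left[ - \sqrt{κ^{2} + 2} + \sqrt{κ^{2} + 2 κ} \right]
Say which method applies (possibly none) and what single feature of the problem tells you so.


Best approach: conjugate multiplication — two divergent pieces with a minus sign between them and a radical in the mix: rationalize \sqrt{κ^{2} + 2 κ} - \sqrt{κ^{2} + 2} before any limit law applies.


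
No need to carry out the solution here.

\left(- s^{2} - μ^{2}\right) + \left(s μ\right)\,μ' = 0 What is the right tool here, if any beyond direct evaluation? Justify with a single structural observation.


Best approach: the homogeneous substitution — the slope's numerator and denominator have matching total degree, so it depends only on μ/s and the ratio substitution collapses it. This doubles as a Bernoulli equation in the unknown as written; the homogeneous route needs no setup at all.


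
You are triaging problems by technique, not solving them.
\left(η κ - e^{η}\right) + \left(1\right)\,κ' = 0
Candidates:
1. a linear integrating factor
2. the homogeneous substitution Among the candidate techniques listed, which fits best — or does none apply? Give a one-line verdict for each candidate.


Best approach: a linear integrating factor — κ enters only linearly with coefficient η; multiply by exp of the integral of η and the left side becomes one derivative.
- a linear integrating factor: yes — fits the structure here.
- the homogeneous substitution: the ratio substitution does not collapse this equation.


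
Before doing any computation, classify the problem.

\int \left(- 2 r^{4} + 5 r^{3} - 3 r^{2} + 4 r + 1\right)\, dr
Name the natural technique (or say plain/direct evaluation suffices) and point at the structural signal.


Diagnosis: no special technique — every term is a constant multiple of a power of r; term-wise power-rule integration needs no preliminary transformation.


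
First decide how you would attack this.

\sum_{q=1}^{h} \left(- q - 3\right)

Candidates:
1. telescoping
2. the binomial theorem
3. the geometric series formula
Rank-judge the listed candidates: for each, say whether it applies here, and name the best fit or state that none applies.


Diagnosis: no special technique — every summand is a constant multiple of a power of q — apply the standard power-sum identities one degree at a time.
- telescoping: computed from the summand as displayed, the partial sums build up without the pairwise collapse telescoping exploits.
- the binomial theorem — no binomial coefficients pair up with complementary powers here.
- the geometric series formula — there is no constant term-to-term ratio.


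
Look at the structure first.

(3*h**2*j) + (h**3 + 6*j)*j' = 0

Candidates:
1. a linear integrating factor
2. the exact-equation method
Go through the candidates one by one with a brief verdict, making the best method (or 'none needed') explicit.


Method: the exact-equation method — take the mixed partials of 3*h**2*j and h**3 + 6*j: they are equal, which certifies an exact differential.
- a linear integrating factor — the unknown enters nonlinearly (through a power, a denominator, or a transcendental function), which the linear integrating-factor recipe cannot absorb as-is — any repair would come from a preliminary substitution, not the factor.
- the exact-equation method — yes — fits the structure here.


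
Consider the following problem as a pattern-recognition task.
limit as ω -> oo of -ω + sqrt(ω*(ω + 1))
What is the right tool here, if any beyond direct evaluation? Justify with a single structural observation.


Best approach: conjugate multiplication — sqrt(ω*(ω + 1)) and ω both blow up, but their difference is tame once the conjugate rationalizes it.


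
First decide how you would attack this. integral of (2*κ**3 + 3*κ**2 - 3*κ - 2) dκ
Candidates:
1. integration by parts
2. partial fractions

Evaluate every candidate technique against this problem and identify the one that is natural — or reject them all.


Verdict: no special technique — a term-by-term power-rule job in κ; no substitution or rearrangement earns its keep here.
- integration by parts: parts would only shuffle a directly integrable integrand.
- partial fractions — the expression is not a ratio of polynomials that decomposes further.


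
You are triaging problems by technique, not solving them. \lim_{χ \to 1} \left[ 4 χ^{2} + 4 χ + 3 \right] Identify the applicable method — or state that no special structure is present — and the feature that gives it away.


Verdict: no special technique — the function is continuous at 1; evaluation is itself the limit, no machinery required.


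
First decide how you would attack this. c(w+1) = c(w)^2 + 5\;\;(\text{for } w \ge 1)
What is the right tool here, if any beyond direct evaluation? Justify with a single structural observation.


Diagnosis: no special technique — nonlinear feedback in the recursion rules out every root- or factor-based technique.


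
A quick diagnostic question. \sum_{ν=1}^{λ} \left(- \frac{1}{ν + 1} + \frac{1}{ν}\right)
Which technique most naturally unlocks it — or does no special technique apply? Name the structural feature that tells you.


Best approach: telescoping — the summand is \frac{1}{ν} minus the same expression shifted by one, so consecutive terms cancel in pairs.


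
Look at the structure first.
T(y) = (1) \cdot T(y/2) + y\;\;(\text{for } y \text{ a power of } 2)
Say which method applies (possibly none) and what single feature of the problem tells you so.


Diagnosis: the master substitution — the argument contracts 2-fold per step: reindex y exponentially and solve the linear recurrence in the new index.


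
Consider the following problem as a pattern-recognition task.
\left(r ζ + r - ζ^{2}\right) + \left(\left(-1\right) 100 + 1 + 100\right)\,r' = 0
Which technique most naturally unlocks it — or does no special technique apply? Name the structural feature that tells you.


Diagnosis: a linear integrating factor — the unknown enters only to the first power against a nonzero forcing term — the integrating-factor template applies directly.


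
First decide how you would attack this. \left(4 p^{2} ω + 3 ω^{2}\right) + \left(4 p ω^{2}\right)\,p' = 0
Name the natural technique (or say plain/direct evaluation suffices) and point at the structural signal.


Method: the exact-equation method — the compatibility test passes: the p-derivative of 4 p^{2} ω + 3 ω^{2} matches the ω-derivative of 4 p ω^{2}, so integrate a potential.


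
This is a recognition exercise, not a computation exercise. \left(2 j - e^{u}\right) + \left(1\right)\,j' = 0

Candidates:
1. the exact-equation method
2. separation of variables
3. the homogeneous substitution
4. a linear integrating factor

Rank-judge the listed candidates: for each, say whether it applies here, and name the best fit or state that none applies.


Diagnosis: a linear integrating factor — the unknown enters only to the first power against a nonzero forcing term — the integrating-factor template applies directly.
- the exact-equation method — the mixed-partials test fails on this split — it is not an exact differential as presented.
- separation of variables — the two dependences do not factor apart.
- the homogeneous substitution — the slope is not a function of the ratio of the variables alone.
- a linear integrating factor: yes — fits the structure here.


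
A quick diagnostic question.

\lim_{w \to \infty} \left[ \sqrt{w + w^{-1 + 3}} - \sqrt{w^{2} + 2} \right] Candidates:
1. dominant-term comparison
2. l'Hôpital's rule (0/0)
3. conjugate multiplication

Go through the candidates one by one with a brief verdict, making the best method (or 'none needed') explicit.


Diagnosis: conjugate multiplication — \sqrt{w + w^{-1 + 3}} and \sqrt{w^{2} + 2} both blow up, but their difference is tame once the conjugate rationalizes it.
- dominant-term comparison — this is not a rational comparison of growth rates at infinity.
- l'Hôpital's rule (0/0): the expression is a difference driving to ∞ − ∞, not a 0/0 quotient — there is no ratio for the rule to differentiate.
- conjugate multiplication: applies; the problem has the shape this method handles.


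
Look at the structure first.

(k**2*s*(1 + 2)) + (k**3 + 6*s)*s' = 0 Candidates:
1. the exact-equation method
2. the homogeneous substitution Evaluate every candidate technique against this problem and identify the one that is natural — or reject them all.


Best approach: the exact-equation method — equality of cross partials is the green light — assemble the potential function term by term.
- the exact-equation method: yes — fits the structure here.
- the homogeneous substitution — the slope changes under joint rescaling, failing the degree-zero test.


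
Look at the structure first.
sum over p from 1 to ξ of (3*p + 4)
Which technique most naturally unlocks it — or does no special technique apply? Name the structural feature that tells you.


Method: no special technique — the summand is a plain polynomial in p (expanding first if it arrives factored); standard power-sum formulas evaluate it term by term.


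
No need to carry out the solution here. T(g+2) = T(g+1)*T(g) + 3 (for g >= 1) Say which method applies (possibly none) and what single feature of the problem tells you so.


Diagnosis: no special technique — nonlinear feedback in the recursion rules out every root- or factor-based technique.


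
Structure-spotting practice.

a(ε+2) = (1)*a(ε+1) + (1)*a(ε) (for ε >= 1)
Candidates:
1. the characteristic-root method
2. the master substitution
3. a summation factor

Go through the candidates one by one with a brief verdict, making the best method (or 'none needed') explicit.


Diagnosis: the characteristic-root method — because shifting ε leaves the equation's coefficients unchanged, exponential trials reduce it to algebra.
- the characteristic-root method: applicable, and directly so.
- the master substitution — with no divided-index recursive call, reindexing by powers of a base buys nothing.
- a summation factor — the recurrence reaches back more than one step, outside the first-order family a summation factor normalizes.


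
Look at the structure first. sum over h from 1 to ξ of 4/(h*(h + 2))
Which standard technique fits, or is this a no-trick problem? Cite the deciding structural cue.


Technique: telescoping — the summand 4/(h*(h + 2)) decomposes into fractions whose poles differ by an integer shift — the series collapses.


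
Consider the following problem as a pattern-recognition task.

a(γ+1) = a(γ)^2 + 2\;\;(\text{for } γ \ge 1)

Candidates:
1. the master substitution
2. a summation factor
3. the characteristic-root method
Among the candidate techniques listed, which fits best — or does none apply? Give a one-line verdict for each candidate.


Best approach: no special technique — the update rule curves (it is not linear in the unknown sequence), so no superposition-based closed form attaches — iterate or study it directly.
- the master substitution: there is no divide-the-index recursive argument.
- a summation factor — no summation factor applies — the rule is not linear in the sequence values.
- the characteristic-root method: the recursion is nonlinear in the sequence values, so no linear-modes ansatz applies.


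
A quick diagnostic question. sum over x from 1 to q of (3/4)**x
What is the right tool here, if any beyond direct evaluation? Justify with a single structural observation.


Method: the geometric series formula — each term is 3/4 times the previous one, so the geometric-series formula applies directly.


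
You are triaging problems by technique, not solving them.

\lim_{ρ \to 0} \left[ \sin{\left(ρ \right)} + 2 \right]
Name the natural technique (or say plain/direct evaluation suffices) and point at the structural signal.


Verdict: no special technique — the expression is continuous at the evaluation point — substitute directly; no indeterminate form appears.


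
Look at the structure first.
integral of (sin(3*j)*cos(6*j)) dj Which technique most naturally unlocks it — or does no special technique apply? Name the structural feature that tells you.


Method: a trigonometric identity — split sin(3*j)*cos(6*j) with the angle-addition identities: the resulting sum integrates term by term.


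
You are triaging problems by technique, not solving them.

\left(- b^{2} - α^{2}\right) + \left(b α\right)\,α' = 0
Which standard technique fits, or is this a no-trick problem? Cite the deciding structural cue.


Diagnosis: the homogeneous substitution — scaling b and α together leaves the slope fixed — it depends only on α/b, so substitute the ratio. A Bernoulli substitution is a fair alternative on this equation directly; the homogeneous reading takes it as given.


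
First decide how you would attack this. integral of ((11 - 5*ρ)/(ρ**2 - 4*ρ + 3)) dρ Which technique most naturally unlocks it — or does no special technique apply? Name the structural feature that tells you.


Technique: partial fractions — rational integrand, reducible denominator ρ**2 - 4*ρ + 3: decompose first, integrate second.


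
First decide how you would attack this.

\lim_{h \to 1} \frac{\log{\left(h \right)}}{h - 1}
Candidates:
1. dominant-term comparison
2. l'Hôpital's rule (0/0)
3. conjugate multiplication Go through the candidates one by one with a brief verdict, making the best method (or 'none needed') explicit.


Best approach: l'Hôpital's rule (0/0) — numerator and denominator both vanish at 1 — a genuine 0/0 form, which is exactly when l'Hôpital applies. A local series expansion at the point resolves it as well; the rule is the packaged version of that step.
- dominant-term comparison — leading-power comparison does not apply to this form.
- l'Hôpital's rule (0/0) — applies; the problem has the shape this method handles.
- conjugate multiplication: there is no infinity-minus-infinity radical difference to rationalize.


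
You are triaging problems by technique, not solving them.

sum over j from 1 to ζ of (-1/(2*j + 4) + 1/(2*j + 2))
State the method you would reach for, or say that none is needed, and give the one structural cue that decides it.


Method: telescoping — the generic term is a one-step difference of 1/(2*j + 2), so partial sums shortcut to endpoint evaluation.


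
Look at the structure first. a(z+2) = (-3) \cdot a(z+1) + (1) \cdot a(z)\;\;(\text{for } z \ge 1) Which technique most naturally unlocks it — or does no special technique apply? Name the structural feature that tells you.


Technique: the characteristic-root method — every coefficient is a fixed number and the forcing is zero — substitute r^z and read off the root equation.


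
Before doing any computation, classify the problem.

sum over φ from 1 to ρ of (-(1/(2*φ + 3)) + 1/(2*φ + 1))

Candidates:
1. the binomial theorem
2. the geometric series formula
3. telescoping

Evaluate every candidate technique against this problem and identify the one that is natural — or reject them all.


Verdict: telescoping — each term adds 1/(2*φ + 1) and subtracts the same expression advanced one index; that subtracted piece cancels against the next term's added copy — only the boundary terms survive.
- the binomial theorem — the terms lack the binomial-coefficient-weighted complementary-power pattern of an expansion.
- the geometric series formula: consecutive terms are not related by a fixed multiplier.
- telescoping: a fit — the right tool for this form.


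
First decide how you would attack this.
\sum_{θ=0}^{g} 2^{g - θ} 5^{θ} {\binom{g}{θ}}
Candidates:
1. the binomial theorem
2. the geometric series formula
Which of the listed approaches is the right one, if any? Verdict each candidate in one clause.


Technique: the binomial theorem — the summand is term θ of a binomial expansion in 5 and 2; the whole sum is a single power.
- the binomial theorem: yes, a natural case for it.
- the geometric series formula: consecutive terms are not related by a fixed multiplier.


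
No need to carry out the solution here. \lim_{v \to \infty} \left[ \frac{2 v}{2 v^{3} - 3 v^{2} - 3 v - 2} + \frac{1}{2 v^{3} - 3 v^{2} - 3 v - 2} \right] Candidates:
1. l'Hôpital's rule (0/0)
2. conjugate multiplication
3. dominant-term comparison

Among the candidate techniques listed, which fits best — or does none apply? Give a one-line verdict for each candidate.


Best approach: dominant-term comparison — growth-rate triage: the leading powers of v decide the limit, everything else is noise.
- l'Hôpital's rule (0/0) — viewed as a single quotient this runs to ∞/∞, not the 0/0 clash this candidate addresses; an at-infinity variant of the rule would resolve it, but comparing leading growth reads the answer without differentiating.
- conjugate multiplication: no difference of divergent radicals appears, so rationalizing has nothing to cancel.
- dominant-term comparison: applies; the problem has the shape this method handles.


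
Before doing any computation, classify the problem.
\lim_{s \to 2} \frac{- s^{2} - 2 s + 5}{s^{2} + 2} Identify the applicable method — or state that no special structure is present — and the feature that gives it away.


Best approach: no special technique — nothing blocks direct substitution at 2: plug in and finish.


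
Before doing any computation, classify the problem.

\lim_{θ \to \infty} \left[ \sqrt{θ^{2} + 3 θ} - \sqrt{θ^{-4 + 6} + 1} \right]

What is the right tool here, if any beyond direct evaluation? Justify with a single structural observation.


Method: conjugate multiplication — \sqrt{θ^{2} + 3 θ} and \sqrt{θ^{-4 + 6} + 1} both blow up, but their difference is tame once the conjugate rationalizes it.


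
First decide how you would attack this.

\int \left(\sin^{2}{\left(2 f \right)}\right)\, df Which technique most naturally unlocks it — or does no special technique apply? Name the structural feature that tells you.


Verdict: a trigonometric identity — reduce \sin^{2}{\left(2 f \right)} with the power-reduction formula and the integral becomes first-degree trigonometry.


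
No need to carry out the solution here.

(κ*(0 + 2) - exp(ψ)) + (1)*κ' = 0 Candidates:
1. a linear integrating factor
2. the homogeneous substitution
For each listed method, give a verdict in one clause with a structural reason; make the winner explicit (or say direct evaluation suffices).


Diagnosis: a linear integrating factor — arrange it as κ' + 2·κ = (the forcing term) and the integrating factor does the rest.
- a linear integrating factor — yes, a natural case for it.
- the homogeneous substitution: the ratio substitution does not collapse this equation.


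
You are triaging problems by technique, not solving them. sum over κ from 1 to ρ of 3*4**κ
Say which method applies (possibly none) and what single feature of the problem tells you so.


Diagnosis: the geometric series formula — the ratio of consecutive terms is the constant 4, independent of the index — a geometric sum.


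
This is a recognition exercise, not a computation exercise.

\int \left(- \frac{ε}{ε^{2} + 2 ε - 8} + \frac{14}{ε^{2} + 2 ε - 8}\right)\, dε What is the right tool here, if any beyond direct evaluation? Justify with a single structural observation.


Diagnosis: partial fractions — each factor of ε^{2} + 2 ε - 8 owns one elementary piece of the integrand — separate them and integrate piecewise.


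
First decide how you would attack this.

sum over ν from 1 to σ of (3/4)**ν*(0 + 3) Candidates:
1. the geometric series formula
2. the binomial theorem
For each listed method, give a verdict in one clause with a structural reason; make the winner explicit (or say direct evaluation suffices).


Verdict: the geometric series formula — term-over-term division gives 3/4 every time — index-free ratio, geometric sum formula applies.
- the geometric series formula: a fit — the right tool for this form.
- the binomial theorem: the terms do not reassemble into a binomial power.


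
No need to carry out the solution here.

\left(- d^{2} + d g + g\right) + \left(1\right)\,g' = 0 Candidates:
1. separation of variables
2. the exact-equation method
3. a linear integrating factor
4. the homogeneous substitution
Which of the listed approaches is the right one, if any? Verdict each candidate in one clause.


Diagnosis: a linear integrating factor — linear in the unknown with genuine forcing: multiply through by the exponential of the integrated coefficient and the left side closes into one derivative.
- separation of variables — no division isolates the independent variable from the unknown.
- the exact-equation method: no potential function has this form as its differential, as written.
- a linear integrating factor: a fit — the right tool for this form.
- the homogeneous substitution: the slope changes under joint rescaling, failing the degree-zero test.
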